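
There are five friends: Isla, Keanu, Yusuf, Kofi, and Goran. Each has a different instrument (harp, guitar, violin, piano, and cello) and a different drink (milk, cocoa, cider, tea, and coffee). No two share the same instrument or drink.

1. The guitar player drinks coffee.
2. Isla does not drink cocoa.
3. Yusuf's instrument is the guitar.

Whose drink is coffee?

Yusuf

With clues 1–3, Goran, Isla, Keanu, and Kofi are impossible for the one with drink coffee.
That leaves Yusuf.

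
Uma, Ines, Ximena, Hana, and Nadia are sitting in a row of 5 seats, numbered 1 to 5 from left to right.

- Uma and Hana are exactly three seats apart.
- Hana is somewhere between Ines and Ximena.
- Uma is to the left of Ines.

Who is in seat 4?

Hana

With clues 1–2, Uma is ruled out for seat 4.
With clues 1–3, Ines, Nadia, and Ximena are ruled out for seat 4.
So seat 4 is Hana.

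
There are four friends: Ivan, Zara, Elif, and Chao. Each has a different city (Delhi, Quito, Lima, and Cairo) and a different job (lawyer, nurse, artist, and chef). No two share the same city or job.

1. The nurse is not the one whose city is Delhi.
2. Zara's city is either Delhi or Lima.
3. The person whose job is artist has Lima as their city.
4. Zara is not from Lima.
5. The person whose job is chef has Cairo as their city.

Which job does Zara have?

With clues 1–3, nurse is impossible for Zara's job.
With clues 1–4, artist is impossible for Zara's job.
With clues 1–5, chef is impossible for Zara's job.
That leaves lawyer.

lawyer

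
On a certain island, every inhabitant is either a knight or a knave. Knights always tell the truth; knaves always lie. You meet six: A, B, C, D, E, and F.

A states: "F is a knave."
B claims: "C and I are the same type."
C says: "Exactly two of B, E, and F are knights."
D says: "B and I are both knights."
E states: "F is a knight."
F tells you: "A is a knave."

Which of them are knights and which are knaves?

Consider A. Suppose A is a knight.
Then no assignment of the remaining roles makes every statement match its speaker's type — contradiction.
So A is a knave.
With that fixed, F's statement is true, so F is a knight.
With that fixed, E's statement is true, so E is a knight.
Consider B. Suppose B is a knight.
Then no assignment of the remaining roles makes every statement match its speaker's type — contradiction.
So B is a knave.
With that fixed, C's statement is true, so C is a knight.
With that fixed, D's statement is false, so D is a knave.

A: knave, B: knave, C: knight, D: knave, E: knight, F: knight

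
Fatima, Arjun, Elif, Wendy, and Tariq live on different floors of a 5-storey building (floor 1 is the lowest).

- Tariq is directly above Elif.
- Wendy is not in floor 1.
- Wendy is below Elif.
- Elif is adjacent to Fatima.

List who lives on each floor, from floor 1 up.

Arjun, Wendy, Fatima, Elif, Tariq

From clue 1: Elif is in {1,2,3,4}.
From clues 1–3: Elif is in {3,4}.
From clues 1–4: Arjun → floor 1, Wendy → floor 2, Fatima → floor 3, Elif → floor 4, Tariq → floor 5.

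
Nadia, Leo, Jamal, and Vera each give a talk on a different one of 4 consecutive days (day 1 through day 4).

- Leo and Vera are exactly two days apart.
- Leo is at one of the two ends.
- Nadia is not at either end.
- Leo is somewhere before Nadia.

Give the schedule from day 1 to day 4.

From clues 1–2: Leo is in {1,4}.
From clues 1–3: Nadia is in {2,3}.
From clues 1–4: Leo → day 1, Nadia → day 2, Vera → day 3, Jamal → day 4.

Leo, Nadia, Vera, Jamal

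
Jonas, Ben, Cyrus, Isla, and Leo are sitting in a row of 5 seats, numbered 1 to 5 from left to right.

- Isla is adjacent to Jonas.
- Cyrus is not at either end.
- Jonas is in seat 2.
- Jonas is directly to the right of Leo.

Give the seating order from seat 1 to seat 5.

Leo, Jonas, Isla, Cyrus, Ben

From clues 1–2: Cyrus is in {2,3,4}.
From clues 1–3: Jonas → seat 2.
From clues 1–4: Leo → seat 1, Isla → seat 3, Cyrus → seat 4, Ben → seat 5.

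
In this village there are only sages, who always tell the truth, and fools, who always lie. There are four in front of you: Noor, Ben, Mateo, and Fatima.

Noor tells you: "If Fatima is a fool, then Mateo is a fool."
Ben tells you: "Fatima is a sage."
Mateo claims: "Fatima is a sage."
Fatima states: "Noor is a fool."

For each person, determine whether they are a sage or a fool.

Consider Noor. Suppose Noor is a fool.
Then no assignment of the remaining roles makes every statement match its speaker's type — contradiction.
So Noor is a sage.
With that fixed, Fatima's statement is false, so Fatima is a fool.
With that fixed, Ben's statement is false, so Ben is a fool.
With that fixed, Mateo's statement is false, so Mateo is a fool.

Noor: sage, Ben: fool, Mateo: fool, Fatima: fool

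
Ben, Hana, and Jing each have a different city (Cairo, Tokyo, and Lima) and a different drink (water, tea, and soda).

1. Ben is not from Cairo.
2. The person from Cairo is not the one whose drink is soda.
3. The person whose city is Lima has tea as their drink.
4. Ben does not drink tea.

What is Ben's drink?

soda

With clues 1–3, water is impossible for Ben's drink.
With clues 1–4, tea is impossible for Ben's drink.
That leaves soda.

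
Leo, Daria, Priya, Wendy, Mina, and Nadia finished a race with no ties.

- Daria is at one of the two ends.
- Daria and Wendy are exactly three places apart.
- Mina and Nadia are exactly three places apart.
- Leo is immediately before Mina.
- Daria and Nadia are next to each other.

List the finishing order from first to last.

From clue 1: Daria is in {1,6}.
From clues 1–5: Leo → place 1, Mina → place 2, Wendy → place 3, Priya → place 4, Nadia → place 5, Daria → place 6.

Leo, Mina, Wendy, Priya, Nadia, Daria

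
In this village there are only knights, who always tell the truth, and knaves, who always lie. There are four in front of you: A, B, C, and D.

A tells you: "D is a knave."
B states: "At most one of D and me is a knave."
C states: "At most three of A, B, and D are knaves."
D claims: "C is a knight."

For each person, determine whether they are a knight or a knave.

Regardless of anyone's role, C's statement is true, so C is a knight.
With that fixed, D's statement is true, so D is a knight.
With that fixed, A's statement is false, so A is a knave.
With that fixed, B's statement is true, so B is a knight.

A: knave, B: knight, C: knight, D: knight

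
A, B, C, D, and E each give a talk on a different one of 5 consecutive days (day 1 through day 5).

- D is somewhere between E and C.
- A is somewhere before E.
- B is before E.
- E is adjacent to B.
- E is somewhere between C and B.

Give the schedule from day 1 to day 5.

From clue 1: D is in {2,3,4}.
From clues 1–3: E is in {3,5}.
From clues 1–4: B is in {2,4}.
From clues 1–5: A → day 1, B → day 2, E → day 3, D → day 4, C → day 5.

A, B, E, D, C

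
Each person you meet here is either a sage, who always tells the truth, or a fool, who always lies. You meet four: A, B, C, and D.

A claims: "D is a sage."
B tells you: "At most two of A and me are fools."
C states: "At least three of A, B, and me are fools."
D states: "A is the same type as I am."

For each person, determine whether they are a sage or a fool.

Regardless of anyone's role, B's statement is true, so B is a sage.
With that fixed, C's statement is false, so C is a fool.
Consider A. Suppose A is a fool.
Then whichever role D has, D's statement has the wrong truth value — contradiction.
So A is a sage.
Consider D. Suppose D is a fool.
Then A's statement comes out false, contradicting A being a sage.
So D is a sage.

A: sage, B: sage, C: fool, D: sage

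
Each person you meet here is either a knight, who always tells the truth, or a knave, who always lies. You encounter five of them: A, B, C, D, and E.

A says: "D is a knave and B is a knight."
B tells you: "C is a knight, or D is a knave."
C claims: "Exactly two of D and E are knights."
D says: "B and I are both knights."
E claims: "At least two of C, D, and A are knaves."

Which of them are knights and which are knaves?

Consider A. Suppose A is a knave.
Then no assignment of the remaining roles makes every statement match its speaker's type — contradiction.
So A is a knight.
Consider B. Suppose B is a knave.
Then A's statement comes out false, contradicting A being a knight.
So B is a knight.
Consider C. Suppose C is a knight.
Then no assignment of the remaining roles makes every statement match its speaker's type — contradiction.
So C is a knave.
Consider D. Suppose D is a knight.
Then A's statement comes out false, contradicting A being a knight.
So D is a knave.
With that fixed, E's statement is true, so E is a knight.

A: knight, B: knight, C: knave, D: knave, E: knight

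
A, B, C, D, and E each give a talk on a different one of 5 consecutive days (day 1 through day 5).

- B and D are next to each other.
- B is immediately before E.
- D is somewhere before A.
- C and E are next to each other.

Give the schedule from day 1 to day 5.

D, B, E, C, A

From clues 1–2: B is in {2,3,4}.
From clues 1–3: A is in {4,5}.
From clues 1–4: D → day 1, B → day 2, E → day 3, C → day 4, A → day 5.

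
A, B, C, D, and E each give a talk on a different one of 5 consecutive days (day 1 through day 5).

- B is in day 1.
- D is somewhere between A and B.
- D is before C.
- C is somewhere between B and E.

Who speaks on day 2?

D

With clue 1, B is ruled out for day 2.
With clues 1–2, A is ruled out for day 2.
With clues 1–3, C is ruled out for day 2.
With clues 1–4, E is ruled out for day 2.
So day 2 is D.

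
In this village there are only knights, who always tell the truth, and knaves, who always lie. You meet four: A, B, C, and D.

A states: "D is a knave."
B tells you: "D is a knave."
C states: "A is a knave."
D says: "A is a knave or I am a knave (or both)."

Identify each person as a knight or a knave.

Consider A. Suppose A is a knight.
Then whichever role D has, D's statement has the wrong truth value — contradiction.
So A is a knave.
With that fixed, C's statement is true, so C is a knight.
With that fixed, D's statement is true, so D is a knight.
With that fixed, B's statement is false, so B is a knave.

A: knave, B: knave, C: knight, D: knight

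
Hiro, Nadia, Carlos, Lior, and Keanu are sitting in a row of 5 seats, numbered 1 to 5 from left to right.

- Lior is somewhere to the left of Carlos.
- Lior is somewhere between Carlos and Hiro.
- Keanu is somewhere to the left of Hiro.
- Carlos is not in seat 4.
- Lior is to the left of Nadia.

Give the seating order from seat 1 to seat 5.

From clue 1: Carlos is in {2,3,4,5}.
From clues 1–2: Hiro is in {1,2,3}.
From clues 1–3: Hiro is in {2,3}.
From clues 1–4: Carlos → seat 5.
From clues 1–5: Keanu → seat 1, Hiro → seat 2, Lior → seat 3, Nadia → seat 4.

Keanu, Hiro, Lior, Nadia, Carlos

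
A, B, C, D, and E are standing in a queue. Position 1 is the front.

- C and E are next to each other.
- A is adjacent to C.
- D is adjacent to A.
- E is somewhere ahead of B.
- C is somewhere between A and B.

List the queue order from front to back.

D, A, C, E, B

From clues 1–2: C is in {2,3,4}.
From clues 1–3: B is in {1,5}.
From clues 1–4: B → position 5.
From clues 1–5: D → position 1, A → position 2, C → position 3, E → position 4.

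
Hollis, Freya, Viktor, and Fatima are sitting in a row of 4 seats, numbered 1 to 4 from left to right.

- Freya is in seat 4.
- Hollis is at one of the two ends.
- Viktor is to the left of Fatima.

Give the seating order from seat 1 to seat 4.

Hollis, Viktor, Fatima, Freya

From clue 1: Freya → seat 4.
From clues 1–2: Hollis → seat 1.
From clues 1–3: Viktor → seat 2, Fatima → seat 3.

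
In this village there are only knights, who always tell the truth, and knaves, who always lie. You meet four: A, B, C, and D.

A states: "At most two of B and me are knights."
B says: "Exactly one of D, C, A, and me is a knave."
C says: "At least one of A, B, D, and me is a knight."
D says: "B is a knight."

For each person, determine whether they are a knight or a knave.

A: knight, B: knave, C: knight, D: knave

Regardless of anyone's role, A's statement is true, so A is a knight.
With that fixed, C's statement is true, so C is a knight.
Consider B. Suppose B is a knight.
Then no assignment of the remaining roles makes every statement match its speaker's type — contradiction.
So B is a knave.
With that fixed, D's statement is false, so D is a knave.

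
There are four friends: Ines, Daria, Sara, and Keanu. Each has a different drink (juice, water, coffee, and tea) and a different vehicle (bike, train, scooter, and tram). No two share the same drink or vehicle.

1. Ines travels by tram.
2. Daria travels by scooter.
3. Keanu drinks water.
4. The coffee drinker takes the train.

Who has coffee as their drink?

Sara

With clues 1–3, Keanu is impossible for the one with drink coffee.
With clues 1–4, Daria and Ines are impossible for the one with drink coffee.
That leaves Sara.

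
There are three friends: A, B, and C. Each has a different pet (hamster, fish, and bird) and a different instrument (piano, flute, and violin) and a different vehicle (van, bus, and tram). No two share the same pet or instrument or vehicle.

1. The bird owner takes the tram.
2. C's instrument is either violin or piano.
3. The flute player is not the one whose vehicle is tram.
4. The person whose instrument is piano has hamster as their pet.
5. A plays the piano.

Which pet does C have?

With clues 1–4, fish is impossible for C's pet.
With clues 1–5, hamster is impossible for C's pet.
That leaves bird.

bird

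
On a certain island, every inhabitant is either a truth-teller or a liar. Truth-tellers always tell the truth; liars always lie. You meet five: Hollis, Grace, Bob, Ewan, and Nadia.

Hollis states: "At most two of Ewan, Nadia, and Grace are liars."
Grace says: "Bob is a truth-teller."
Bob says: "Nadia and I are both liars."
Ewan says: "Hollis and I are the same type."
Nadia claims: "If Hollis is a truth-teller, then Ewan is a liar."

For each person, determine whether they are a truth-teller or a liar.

Consider Hollis. Suppose Hollis is a liar.
Then whichever role Ewan has, Ewan's statement has the wrong truth value — contradiction.
So Hollis is a truth-teller.
Consider Grace. Suppose Grace is a truth-teller.
Then no assignment of the remaining roles makes every statement match its speaker's type — contradiction.
So Grace is a liar.
Consider Bob. Suppose Bob is a truth-teller.
Then Grace's statement comes out true, contradicting Grace being a liar.
So Bob is a liar.
Consider Ewan. Suppose Ewan is a truth-teller.
Then no assignment of the remaining roles makes every statement match its speaker's type — contradiction.
So Ewan is a liar.
With that fixed, Nadia's statement is true, so Nadia is a truth-teller.

Hollis: truth-teller, Grace: liar, Bob: liar, Ewan: liar, Nadia: truth-teller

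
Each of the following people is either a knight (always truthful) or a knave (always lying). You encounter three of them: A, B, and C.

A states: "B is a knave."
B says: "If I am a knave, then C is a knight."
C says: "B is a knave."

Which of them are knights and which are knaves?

A: knave, B: knight, C: knave

Consider A. Suppose A is a knight.
Then no assignment of the remaining roles makes every statement match its speaker's type — contradiction.
So A is a knave.
Consider B. Suppose B is a knave.
Then A's statement comes out true, contradicting A being a knave.
So B is a knight.
With that fixed, C's statement is false, so C is a knave.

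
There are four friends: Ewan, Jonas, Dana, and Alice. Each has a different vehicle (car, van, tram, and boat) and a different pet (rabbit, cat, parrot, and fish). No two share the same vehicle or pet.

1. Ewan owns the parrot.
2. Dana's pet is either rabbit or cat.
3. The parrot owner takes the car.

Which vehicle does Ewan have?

With clues 1–3, boat, tram, and van are impossible for Ewan's vehicle.
That leaves car.

car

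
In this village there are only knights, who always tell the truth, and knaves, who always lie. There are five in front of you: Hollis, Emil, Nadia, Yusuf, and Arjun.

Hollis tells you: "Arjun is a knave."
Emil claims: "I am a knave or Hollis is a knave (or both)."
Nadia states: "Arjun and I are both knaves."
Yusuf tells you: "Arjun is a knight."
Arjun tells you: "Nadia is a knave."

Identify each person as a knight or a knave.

Consider Hollis. Suppose Hollis is a knight.
Then whichever role Emil has, Emil's statement has the wrong truth value — contradiction.
So Hollis is a knave.
With that fixed, Emil's statement is true, so Emil is a knight.
Consider Nadia. Suppose Nadia is a knight.
Then Nadia's own statement would have to be true, but it can't be — contradiction.
So Nadia is a knave.
With that fixed, Arjun's statement is true, so Arjun is a knight.
With that fixed, Yusuf's statement is true, so Yusuf is a knight.

Hollis: knave, Emil: knight, Nadia: knave, Yusuf: knight, Arjun: knight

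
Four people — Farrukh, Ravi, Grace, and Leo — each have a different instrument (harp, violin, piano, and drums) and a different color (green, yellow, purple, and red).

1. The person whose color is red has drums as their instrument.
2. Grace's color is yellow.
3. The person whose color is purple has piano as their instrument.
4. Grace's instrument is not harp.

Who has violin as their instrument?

Grace

With clues 1–4, Farrukh, Leo, and Ravi are impossible for the one with instrument violin.
That leaves Grace.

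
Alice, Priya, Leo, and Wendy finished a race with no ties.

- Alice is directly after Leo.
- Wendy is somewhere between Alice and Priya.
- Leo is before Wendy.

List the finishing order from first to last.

From clue 1: Alice is in {2,3,4}.
From clues 1–2: Alice is in {2,4}.
From clues 1–3: Leo → place 1, Alice → place 2, Wendy → place 3, Priya → place 4.

Leo, Alice, Wendy, Priya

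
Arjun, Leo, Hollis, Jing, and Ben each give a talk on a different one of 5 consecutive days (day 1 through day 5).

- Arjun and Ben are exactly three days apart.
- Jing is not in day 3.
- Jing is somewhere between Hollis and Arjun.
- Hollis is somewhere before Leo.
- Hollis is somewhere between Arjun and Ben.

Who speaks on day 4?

Ben

With clues 1–3, Arjun, Hollis, and Leo are ruled out for day 4.
With clues 1–5, Jing is ruled out for day 4.
So day 4 is Ben.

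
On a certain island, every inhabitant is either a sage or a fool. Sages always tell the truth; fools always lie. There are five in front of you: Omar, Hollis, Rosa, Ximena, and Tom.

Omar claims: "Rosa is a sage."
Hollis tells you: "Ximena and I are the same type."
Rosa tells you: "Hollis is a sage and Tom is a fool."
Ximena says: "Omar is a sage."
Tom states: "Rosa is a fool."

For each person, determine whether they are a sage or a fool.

Omar: sage, Hollis: sage, Rosa: sage, Ximena: sage, Tom: fool

Consider Omar. Suppose Omar is a fool.
Then no assignment of the remaining roles makes every statement match its speaker's type — contradiction.
So Omar is a sage.
With that fixed, Ximena's statement is true, so Ximena is a sage.
Consider Hollis. Suppose Hollis is a fool.
Then no assignment of the remaining roles makes every statement match its speaker's type — contradiction.
So Hollis is a sage.
Consider Rosa. Suppose Rosa is a fool.
Then Omar's statement comes out false, contradicting Omar being a sage.
So Rosa is a sage.
With that fixed, Tom's statement is false, so Tom is a fool.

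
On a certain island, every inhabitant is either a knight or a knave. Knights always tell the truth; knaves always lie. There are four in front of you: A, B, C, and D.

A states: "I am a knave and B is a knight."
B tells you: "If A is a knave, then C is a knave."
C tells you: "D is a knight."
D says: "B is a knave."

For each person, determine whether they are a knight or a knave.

A: knave, B: knave, C: knight, D: knight

Consider A. Suppose A is a knight.
Then A's own statement would have to be true, but it can't be — contradiction.
So A is a knave.
Consider B. Suppose B is a knight.
Then A's statement comes out true, contradicting A being a knave.
So B is a knave.
With that fixed, D's statement is true, so D is a knight.
With that fixed, C's statement is true, so C is a knight.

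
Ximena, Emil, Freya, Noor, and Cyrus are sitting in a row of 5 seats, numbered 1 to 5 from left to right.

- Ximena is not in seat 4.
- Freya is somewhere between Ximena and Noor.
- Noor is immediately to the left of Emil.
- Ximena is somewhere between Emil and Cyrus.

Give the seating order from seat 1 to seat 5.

From clue 1: Ximena is in {1,2,3,5}.
From clues 1–2: Freya is in {2,3,4}.
From clues 1–3: Ximena is in {1,2,5}.
From clues 1–4: Cyrus → seat 1, Ximena → seat 2, Freya → seat 3, Noor → seat 4, Emil → seat 5.

Cyrus, Ximena, Freya, Noor, Emil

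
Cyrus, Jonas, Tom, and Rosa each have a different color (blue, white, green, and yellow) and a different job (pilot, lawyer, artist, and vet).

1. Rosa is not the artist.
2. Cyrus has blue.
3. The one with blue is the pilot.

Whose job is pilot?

Cyrus

With clues 1–3, Jonas, Rosa, and Tom are impossible for the one with job pilot.
That leaves Cyrus.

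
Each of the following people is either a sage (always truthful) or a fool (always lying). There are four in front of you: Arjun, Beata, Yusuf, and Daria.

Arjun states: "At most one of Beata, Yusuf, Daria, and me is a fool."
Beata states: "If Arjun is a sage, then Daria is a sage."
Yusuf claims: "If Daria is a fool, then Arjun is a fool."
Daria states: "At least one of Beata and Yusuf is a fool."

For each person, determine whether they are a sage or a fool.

Arjun: fool, Beata: sage, Yusuf: sage, Daria: fool

Consider Arjun. Suppose Arjun is a sage.
Then no assignment of the remaining roles makes every statement match its speaker's type — contradiction.
So Arjun is a fool.
With that fixed, Beata's statement is true, so Beata is a sage.
With that fixed, Yusuf's statement is true, so Yusuf is a sage.
With that fixed, Daria's statement is false, so Daria is a fool.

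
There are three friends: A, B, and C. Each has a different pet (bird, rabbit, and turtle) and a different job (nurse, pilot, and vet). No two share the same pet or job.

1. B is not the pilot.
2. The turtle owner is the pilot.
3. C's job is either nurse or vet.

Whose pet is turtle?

A

With clues 1–2, B is impossible for the one with pet turtle.
With clues 1–3, C is impossible for the one with pet turtle.
That leaves A.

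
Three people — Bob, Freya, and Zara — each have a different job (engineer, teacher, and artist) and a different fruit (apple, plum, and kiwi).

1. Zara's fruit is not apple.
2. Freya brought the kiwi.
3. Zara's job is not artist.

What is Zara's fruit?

Clue 1 rules out apple for Zara's fruit.
With clues 1–2, kiwi is impossible for Zara's fruit.
That leaves plum.

plum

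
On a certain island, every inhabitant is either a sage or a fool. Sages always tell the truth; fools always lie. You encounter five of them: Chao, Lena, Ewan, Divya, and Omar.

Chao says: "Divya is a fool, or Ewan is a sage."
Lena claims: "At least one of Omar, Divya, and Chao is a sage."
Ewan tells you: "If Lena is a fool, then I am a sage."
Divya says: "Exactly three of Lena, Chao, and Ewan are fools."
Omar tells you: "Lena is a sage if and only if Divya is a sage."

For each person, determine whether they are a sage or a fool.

Consider Chao. Suppose Chao is a fool.
Then no assignment of the remaining roles makes every statement match its speaker's type — contradiction.
So Chao is a sage.
With that fixed, Lena's statement is true, so Lena is a sage.
With that fixed, Ewan's statement is true, so Ewan is a sage.
With that fixed, Divya's statement is false, so Divya is a fool.
With that fixed, Omar's statement is false, so Omar is a fool.

Chao: sage, Lena: sage, Ewan: sage, Divya: fool, Omar: fool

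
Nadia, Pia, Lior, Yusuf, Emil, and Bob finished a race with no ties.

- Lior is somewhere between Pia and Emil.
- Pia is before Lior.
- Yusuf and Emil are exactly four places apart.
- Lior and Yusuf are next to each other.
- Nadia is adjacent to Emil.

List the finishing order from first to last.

Pia, Yusuf, Lior, Bob, Nadia, Emil

From clue 1: Lior is in {2,3,4,5}.
From clues 1–2: Pia is in {1,2,3,4}.
From clues 1–3: Yusuf is in {1,2}.
From clues 1–4: Pia → place 1, Yusuf → place 2, Lior → place 3, Emil → place 6.
From clues 1–5: Bob → place 4, Nadia → place 5.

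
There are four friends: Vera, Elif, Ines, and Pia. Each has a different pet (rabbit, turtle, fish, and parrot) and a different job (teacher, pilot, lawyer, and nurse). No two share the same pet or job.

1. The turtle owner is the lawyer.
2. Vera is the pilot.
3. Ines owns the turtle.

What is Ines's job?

lawyer

With clues 1–2, pilot is impossible for Ines's job.
With clues 1–3, nurse and teacher are impossible for Ines's job.
That leaves lawyer.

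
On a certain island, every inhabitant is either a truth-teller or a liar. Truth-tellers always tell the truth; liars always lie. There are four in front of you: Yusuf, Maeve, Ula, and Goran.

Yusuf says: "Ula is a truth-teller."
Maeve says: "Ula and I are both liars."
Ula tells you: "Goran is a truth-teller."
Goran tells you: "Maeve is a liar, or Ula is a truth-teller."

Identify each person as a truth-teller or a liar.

Consider Yusuf. Suppose Yusuf is a liar.
Then no assignment of the remaining roles makes every statement match its speaker's type — contradiction.
So Yusuf is a truth-teller.
Consider Maeve. Suppose Maeve is a truth-teller.
Then Maeve's own statement would have to be true, but it can't be — contradiction.
So Maeve is a liar.
With that fixed, Goran's statement is true, so Goran is a truth-teller.
With that fixed, Ula's statement is true, so Ula is a truth-teller.

Yusuf: truth-teller, Maeve: liar, Ula: truth-teller, Goran: truth-teller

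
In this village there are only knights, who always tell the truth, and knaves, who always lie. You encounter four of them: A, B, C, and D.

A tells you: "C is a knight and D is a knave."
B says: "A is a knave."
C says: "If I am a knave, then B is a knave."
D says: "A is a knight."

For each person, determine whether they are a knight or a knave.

A: knave, B: knight, C: knave, D: knave

Consider A. Suppose A is a knight.
Then no assignment of the remaining roles makes every statement match its speaker's type — contradiction.
So A is a knave.
With that fixed, B's statement is true, so B is a knight.
With that fixed, D's statement is false, so D is a knave.
Consider C. Suppose C is a knight.
Then A's statement comes out true, contradicting A being a knave.
So C is a knave.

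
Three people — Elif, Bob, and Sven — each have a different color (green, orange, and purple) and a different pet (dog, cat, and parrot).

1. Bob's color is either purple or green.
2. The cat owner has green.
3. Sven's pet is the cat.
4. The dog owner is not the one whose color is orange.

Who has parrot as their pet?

With clues 1–3, Sven is impossible for the one with pet parrot.
With clues 1–4, Bob is impossible for the one with pet parrot.
That leaves Elif.

Elif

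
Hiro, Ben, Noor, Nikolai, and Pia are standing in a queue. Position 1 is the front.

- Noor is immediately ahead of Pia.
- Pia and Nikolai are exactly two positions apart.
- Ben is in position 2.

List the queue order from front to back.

From clue 1: Noor is in {1,2,3,4}.
From clues 1–3: Hiro → position 1, Ben → position 2, Nikolai → position 3, Noor → position 4, Pia → position 5.

Hiro, Ben, Nikolai, Noor, Pia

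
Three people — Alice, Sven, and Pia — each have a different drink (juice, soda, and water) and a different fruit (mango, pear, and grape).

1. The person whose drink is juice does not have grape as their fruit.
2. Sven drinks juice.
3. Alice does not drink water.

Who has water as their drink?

Pia

With clues 1–2, Sven is impossible for the one with drink water.
With clues 1–3, Alice is impossible for the one with drink water.
That leaves Pia.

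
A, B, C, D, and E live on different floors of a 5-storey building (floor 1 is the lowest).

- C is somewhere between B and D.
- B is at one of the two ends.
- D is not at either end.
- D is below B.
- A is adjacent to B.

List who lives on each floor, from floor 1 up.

E, D, C, A, B

From clue 1: C is in {2,3,4}.
From clues 1–2: B is in {1,5}.
From clues 1–4: B → floor 5.
From clues 1–5: E → floor 1, D → floor 2, C → floor 3, A → floor 4.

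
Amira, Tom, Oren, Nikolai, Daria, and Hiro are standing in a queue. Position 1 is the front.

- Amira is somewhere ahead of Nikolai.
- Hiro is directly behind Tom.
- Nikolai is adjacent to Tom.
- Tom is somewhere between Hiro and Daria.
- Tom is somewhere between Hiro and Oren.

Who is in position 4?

With clues 1–3, Amira, Daria, and Oren are ruled out for position 4.
With clues 1–4, Hiro is ruled out for position 4.
With clues 1–5, Tom is ruled out for position 4.
So position 4 is Nikolai.

Nikolai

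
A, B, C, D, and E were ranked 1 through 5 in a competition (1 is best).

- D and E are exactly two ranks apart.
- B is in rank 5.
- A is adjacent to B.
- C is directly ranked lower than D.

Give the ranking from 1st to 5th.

D, C, E, A, B

From clues 1–2: B → rank 5.
From clues 1–3: C → rank 2, A → rank 4.
From clues 1–4: D → rank 1, E → rank 3.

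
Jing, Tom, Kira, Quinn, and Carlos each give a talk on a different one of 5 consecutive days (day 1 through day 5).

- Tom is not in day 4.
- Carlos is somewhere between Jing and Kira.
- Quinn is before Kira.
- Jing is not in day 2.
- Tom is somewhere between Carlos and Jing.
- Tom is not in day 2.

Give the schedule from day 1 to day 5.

From clue 1: Tom is in {1,2,3,5}.
From clues 1–2: Carlos is in {2,3,4}.
From clues 1–5: Jing → day 1, Kira → day 5.
From clues 1–6: Quinn → day 2, Tom → day 3, Carlos → day 4.

Jing, Quinn, Tom, Carlos, Kira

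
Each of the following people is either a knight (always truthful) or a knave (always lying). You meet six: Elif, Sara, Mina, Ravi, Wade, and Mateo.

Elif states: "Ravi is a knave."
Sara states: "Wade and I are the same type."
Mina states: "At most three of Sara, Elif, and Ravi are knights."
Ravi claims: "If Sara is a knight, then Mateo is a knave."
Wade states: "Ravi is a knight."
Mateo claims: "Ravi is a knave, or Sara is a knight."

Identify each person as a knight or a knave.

Regardless of anyone's role, Mina's statement is true, so Mina is a knight.
Consider Elif. Suppose Elif is a knight.
Then no assignment of the remaining roles makes every statement match its speaker's type — contradiction.
So Elif is a knave.
Consider Sara. Suppose Sara is a knight.
Then no assignment of the remaining roles makes every statement match its speaker's type — contradiction.
So Sara is a knave.
With that fixed, Ravi's statement is true, so Ravi is a knight.
With that fixed, Wade's statement is true, so Wade is a knight.
With that fixed, Mateo's statement is false, so Mateo is a knave.

Elif: knave, Sara: knave, Mina: knight, Ravi: knight, Wade: knight, Mateo: knave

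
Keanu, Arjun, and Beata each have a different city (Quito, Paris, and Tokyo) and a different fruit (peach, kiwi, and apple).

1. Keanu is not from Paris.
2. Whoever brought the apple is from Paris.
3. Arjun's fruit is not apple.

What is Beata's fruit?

apple

With clues 1–3, kiwi and peach are impossible for Beata's fruit.
That leaves apple.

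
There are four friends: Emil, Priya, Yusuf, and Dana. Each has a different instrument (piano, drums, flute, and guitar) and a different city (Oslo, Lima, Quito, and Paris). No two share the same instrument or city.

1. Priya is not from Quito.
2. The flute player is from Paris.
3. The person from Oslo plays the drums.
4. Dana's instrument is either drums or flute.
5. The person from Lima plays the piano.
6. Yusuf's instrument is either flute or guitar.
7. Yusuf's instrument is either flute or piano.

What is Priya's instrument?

piano

With clues 1–5, guitar is impossible for Priya's instrument.
With clues 1–7, drums and flute are impossible for Priya's instrument.
That leaves piano.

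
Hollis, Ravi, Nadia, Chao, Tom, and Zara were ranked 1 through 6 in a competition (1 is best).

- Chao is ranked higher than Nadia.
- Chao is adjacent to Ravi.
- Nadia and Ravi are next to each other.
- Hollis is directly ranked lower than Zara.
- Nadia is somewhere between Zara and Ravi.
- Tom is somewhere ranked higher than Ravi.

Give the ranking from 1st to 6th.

From clue 1: Nadia is in {2,3,4,5,6}.
From clues 1–2: Nadia is in {3,4,5,6}.
From clues 1–3: Ravi is in {2,3,4,5}.
From clues 1–4: Hollis is in {2,3,5,6}.
From clues 1–5: Hollis is in {5,6}.
From clues 1–6: Tom → rank 1, Chao → rank 2, Ravi → rank 3, Nadia → rank 4, Zara → rank 5, Hollis → rank 6.

Tom, Chao, Ravi, Nadia, Zara, Hollis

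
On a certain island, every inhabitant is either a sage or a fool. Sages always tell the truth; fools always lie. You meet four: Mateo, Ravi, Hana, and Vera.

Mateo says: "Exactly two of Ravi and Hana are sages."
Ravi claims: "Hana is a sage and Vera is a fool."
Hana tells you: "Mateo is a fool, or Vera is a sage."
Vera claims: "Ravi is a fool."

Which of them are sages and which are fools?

Mateo: fool, Ravi: fool, Hana: sage, Vera: sage

Consider Mateo. Suppose Mateo is a sage.
Then no assignment of the remaining roles makes every statement match its speaker's type — contradiction.
So Mateo is a fool.
With that fixed, Hana's statement is true, so Hana is a sage.
Consider Ravi. Suppose Ravi is a sage.
Then Mateo's statement comes out true, contradicting Mateo being a fool.
So Ravi is a fool.
With that fixed, Vera's statement is true, so Vera is a sage.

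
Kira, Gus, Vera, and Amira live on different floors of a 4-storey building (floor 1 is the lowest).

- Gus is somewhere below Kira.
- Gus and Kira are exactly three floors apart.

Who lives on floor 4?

With clue 1, Gus is ruled out for floor 4.
With clues 1–2, Amira and Vera are ruled out for floor 4.
So floor 4 is Kira.

Kira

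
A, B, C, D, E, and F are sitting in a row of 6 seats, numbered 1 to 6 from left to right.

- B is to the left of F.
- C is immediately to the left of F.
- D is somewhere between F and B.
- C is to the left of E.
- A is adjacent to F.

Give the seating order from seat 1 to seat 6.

From clue 1: B is in {1,2,3,4,5}.
From clues 1–2: B is in {1,2,3,4}.
From clues 1–3: B is in {1,2,3}.
From clues 1–4: B is in {1,2}.
From clues 1–5: B → seat 1, D → seat 2, C → seat 3, F → seat 4, A → seat 5, E → seat 6.

B, D, C, F, A, E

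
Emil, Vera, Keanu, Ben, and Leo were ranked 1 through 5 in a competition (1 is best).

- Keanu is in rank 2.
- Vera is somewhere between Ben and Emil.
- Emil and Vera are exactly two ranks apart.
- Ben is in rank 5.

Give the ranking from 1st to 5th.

Emil, Keanu, Vera, Leo, Ben

From clue 1: Keanu → rank 2.
From clues 1–2: Vera is in {3,4}.
From clues 1–3: Vera → rank 3.
From clues 1–4: Emil → rank 1, Leo → rank 4, Ben → rank 5.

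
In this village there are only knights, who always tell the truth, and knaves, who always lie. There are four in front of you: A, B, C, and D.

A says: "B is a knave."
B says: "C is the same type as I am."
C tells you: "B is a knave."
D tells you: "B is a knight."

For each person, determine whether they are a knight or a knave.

Consider A. Suppose A is a knave.
Then no assignment of the remaining roles makes every statement match its speaker's type — contradiction.
So A is a knight.
Consider B. Suppose B is a knight.
Then A's statement comes out false, contradicting A being a knight.
So B is a knave.
With that fixed, C's statement is true, so C is a knight.
With that fixed, D's statement is false, so D is a knave.

A: knight, B: knave, C: knight, D: knave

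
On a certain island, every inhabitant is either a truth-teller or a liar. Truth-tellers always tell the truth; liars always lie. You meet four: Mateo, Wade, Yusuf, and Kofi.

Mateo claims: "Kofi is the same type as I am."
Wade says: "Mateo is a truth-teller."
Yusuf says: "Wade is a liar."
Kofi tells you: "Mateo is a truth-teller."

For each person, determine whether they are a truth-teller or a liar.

Mateo: truth-teller, Wade: truth-teller, Yusuf: liar, Kofi: truth-teller

Consider Mateo. Suppose Mateo is a liar.
Then no assignment of the remaining roles makes every statement match its speaker's type — contradiction.
So Mateo is a truth-teller.
With that fixed, Wade's statement is true, so Wade is a truth-teller.
With that fixed, Yusuf's statement is false, so Yusuf is a liar.
With that fixed, Kofi's statement is true, so Kofi is a truth-teller.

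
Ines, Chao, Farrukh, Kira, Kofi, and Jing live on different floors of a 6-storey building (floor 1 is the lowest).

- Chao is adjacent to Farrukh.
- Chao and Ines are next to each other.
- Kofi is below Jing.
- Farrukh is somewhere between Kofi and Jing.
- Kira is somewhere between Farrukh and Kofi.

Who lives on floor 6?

With clues 1–2, Chao is ruled out for floor 6.
With clues 1–3, Kofi is ruled out for floor 6.
With clues 1–4, Farrukh and Ines are ruled out for floor 6.
With clues 1–5, Kira is ruled out for floor 6.
So floor 6 is Jing.

Jing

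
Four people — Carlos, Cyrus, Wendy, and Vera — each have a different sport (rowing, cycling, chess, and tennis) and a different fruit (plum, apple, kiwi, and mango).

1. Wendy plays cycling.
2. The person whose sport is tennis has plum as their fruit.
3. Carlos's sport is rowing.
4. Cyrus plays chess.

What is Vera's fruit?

With clues 1–4, apple, kiwi, and mango are impossible for Vera's fruit.
That leaves plum.

plum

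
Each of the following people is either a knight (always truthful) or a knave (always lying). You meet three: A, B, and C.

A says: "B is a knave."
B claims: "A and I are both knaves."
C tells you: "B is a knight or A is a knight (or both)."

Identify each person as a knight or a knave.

A: knight, B: knave, C: knight

Consider A. Suppose A is a knave.
Then whichever role B has, B's statement has the wrong truth value — contradiction.
So A is a knight.
With that fixed, B's statement is false, so B is a knave.
With that fixed, C's statement is true, so C is a knight.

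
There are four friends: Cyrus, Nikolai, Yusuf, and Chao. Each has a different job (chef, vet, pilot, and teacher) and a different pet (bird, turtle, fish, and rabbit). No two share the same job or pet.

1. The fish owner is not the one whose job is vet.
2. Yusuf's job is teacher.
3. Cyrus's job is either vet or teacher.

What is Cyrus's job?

vet

With clues 1–2, teacher is impossible for Cyrus's job.
With clues 1–3, chef and pilot are impossible for Cyrus's job.
That leaves vet.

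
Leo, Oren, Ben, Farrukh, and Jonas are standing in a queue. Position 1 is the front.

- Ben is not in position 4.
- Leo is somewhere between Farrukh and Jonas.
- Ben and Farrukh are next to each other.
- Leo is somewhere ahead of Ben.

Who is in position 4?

With clue 1, Ben is ruled out for position 4.
With clues 1–4, Jonas, Leo, and Oren are ruled out for position 4.
So position 4 is Farrukh.

Farrukh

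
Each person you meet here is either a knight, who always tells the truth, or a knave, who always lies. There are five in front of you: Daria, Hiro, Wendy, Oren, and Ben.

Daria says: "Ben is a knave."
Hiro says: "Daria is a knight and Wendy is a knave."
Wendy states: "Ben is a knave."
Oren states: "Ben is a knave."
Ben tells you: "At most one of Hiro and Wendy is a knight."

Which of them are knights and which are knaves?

Daria: knave, Hiro: knave, Wendy: knave, Oren: knave, Ben: knight

Consider Daria. Suppose Daria is a knight.
Then no assignment of the remaining roles makes every statement match its speaker's type — contradiction.
So Daria is a knave.
With that fixed, Hiro's statement is false, so Hiro is a knave.
With that fixed, Ben's statement is true, so Ben is a knight.
With that fixed, Wendy's statement is false, so Wendy is a knave.
With that fixed, Oren's statement is false, so Oren is a knave.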